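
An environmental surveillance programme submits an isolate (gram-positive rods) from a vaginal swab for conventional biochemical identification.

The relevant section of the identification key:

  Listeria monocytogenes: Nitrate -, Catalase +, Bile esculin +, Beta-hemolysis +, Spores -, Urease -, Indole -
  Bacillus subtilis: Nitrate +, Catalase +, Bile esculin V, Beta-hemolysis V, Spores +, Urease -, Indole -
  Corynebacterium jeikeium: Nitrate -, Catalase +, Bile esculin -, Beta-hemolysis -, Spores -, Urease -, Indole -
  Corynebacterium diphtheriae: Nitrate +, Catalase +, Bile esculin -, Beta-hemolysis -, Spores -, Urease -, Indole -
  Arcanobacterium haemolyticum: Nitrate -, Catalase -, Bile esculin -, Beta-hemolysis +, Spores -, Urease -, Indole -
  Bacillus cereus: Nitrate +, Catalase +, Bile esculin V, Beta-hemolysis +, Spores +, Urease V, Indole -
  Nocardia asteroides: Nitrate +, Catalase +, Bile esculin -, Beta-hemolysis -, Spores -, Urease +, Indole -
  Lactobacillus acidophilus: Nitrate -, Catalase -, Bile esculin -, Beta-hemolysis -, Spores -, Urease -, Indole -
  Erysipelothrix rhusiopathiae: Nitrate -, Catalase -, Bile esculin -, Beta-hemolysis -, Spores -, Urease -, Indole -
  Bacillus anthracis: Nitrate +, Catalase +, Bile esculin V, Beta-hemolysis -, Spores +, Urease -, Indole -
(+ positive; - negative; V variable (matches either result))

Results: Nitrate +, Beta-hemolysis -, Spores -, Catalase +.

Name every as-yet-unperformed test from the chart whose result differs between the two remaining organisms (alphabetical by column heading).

Urease

Catalase +: excludes Arcanobacterium haemolyticum, Lactobacillus acidophilus, Erysipelothrix rhusiopathiae — 7 left.
Spores -: excludes Bacillus subtilis, Bacillus cereus, Bacillus anthracis — 4 left.
Beta-hemolysis -: excludes Listeria monocytogenes — 3 left.
Nitrate +: excludes Corynebacterium jeikeium — 2 left.
Two candidates remain: Corynebacterium diphtheriae and Nocardia asteroides.
  Bile esculin: - vs - — same for both, does not separate.
  Urease: Corynebacterium diphtheriae -, Nocardia asteroides + — discriminates.
  Indole: - vs - — same for both, does not separate.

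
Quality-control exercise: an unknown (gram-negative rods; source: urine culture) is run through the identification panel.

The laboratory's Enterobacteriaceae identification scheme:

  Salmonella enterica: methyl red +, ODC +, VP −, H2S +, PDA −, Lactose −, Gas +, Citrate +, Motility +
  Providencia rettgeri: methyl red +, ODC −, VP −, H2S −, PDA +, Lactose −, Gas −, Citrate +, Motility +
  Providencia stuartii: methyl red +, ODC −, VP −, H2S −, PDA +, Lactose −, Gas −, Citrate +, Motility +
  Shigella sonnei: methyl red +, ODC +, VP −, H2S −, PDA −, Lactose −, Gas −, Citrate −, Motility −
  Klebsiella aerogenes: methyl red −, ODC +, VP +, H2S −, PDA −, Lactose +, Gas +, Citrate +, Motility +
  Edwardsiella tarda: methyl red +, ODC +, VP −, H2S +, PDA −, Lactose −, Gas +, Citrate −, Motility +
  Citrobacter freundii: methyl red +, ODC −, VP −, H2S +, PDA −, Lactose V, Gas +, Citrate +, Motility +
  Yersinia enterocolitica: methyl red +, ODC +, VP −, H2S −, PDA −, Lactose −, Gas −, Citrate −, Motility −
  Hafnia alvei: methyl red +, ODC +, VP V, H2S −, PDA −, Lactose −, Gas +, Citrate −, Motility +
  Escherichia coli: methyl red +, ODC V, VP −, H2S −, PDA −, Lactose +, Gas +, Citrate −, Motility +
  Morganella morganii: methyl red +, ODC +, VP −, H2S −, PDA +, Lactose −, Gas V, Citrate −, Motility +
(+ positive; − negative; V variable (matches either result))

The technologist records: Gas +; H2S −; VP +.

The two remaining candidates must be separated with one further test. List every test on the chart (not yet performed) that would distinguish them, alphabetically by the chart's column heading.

VP +: excludes 9 organisms — 2 left.
H2S −: all 2 remaining candidates are consistent.
Gas +: all 2 remaining candidates are consistent.
Two candidates remain: Hafnia alvei and Klebsiella aerogenes.
  methyl red: Hafnia alvei +, Klebsiella aerogenes − — discriminates.
  ODC: + vs + — same for both, does not separate.
  PDA: − vs − — same for both, does not separate.
  Lactose: Hafnia alvei −, Klebsiella aerogenes + — discriminates.
  Citrate: Hafnia alvei −, Klebsiella aerogenes + — discriminates.
  Motility: + vs + — same for both, does not separate.

Citrate, Lactose, methyl red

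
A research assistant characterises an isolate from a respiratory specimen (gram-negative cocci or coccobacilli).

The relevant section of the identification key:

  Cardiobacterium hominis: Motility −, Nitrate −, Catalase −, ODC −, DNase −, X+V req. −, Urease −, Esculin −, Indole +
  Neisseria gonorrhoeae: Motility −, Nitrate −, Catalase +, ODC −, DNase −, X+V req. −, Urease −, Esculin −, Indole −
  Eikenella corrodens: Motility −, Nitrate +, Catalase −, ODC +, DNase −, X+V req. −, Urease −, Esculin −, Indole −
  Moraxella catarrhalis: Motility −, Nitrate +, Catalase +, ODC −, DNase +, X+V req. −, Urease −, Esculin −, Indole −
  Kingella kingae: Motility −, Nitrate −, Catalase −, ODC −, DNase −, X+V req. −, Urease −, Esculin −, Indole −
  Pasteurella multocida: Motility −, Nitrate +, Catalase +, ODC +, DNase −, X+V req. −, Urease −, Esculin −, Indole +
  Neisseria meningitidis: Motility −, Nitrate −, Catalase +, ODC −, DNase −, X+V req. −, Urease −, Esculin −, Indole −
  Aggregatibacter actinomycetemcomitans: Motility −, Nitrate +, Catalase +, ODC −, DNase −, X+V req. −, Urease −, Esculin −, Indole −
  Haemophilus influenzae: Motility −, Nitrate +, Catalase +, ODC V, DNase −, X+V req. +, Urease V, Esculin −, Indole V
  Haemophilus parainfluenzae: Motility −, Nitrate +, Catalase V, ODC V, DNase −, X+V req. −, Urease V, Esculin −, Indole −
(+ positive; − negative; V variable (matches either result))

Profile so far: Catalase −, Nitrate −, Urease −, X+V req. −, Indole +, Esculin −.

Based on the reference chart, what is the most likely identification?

X+V req. −: excludes Haemophilus influenzae — 9 left.
Catalase −: excludes 5 organisms — 4 left.
Esculin −: all 4 remaining candidates are consistent.
Urease −: all 4 remaining candidates are consistent.
Indole +: excludes Eikenella corrodens, Kingella kingae, Haemophilus parainfluenzae — 1 left.
Nitrate −: the one remaining candidate is consistent.

Cardiobacterium hominis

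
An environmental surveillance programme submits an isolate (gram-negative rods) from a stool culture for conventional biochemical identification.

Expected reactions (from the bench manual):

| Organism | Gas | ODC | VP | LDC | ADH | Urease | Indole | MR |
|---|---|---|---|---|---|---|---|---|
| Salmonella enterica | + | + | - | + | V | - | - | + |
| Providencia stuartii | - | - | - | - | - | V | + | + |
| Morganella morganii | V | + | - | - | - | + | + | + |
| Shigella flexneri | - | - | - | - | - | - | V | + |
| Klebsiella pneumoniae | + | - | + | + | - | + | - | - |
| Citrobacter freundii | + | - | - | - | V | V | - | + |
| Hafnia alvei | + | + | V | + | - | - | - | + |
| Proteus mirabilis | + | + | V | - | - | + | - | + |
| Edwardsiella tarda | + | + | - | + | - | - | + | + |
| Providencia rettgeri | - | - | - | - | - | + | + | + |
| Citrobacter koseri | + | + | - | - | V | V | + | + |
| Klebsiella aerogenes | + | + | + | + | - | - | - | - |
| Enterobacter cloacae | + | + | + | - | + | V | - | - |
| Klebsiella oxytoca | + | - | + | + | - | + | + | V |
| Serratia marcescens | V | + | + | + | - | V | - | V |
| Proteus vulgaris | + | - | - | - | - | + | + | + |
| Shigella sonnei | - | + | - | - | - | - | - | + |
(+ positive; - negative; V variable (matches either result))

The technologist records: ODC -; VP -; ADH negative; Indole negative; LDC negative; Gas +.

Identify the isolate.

Citrobacter freundii

ADH -: excludes Enterobacter cloacae — 16 left.
ODC -: excludes 9 organisms — 7 left.
LDC -: excludes Klebsiella pneumoniae, Klebsiella oxytoca — 5 left.
Gas +: excludes Providencia stuartii, Shigella flexneri, Providencia rettgeri — 2 left.
Indole -: excludes Proteus vulgaris — 1 left.
VP -: the one remaining candidate is consistent.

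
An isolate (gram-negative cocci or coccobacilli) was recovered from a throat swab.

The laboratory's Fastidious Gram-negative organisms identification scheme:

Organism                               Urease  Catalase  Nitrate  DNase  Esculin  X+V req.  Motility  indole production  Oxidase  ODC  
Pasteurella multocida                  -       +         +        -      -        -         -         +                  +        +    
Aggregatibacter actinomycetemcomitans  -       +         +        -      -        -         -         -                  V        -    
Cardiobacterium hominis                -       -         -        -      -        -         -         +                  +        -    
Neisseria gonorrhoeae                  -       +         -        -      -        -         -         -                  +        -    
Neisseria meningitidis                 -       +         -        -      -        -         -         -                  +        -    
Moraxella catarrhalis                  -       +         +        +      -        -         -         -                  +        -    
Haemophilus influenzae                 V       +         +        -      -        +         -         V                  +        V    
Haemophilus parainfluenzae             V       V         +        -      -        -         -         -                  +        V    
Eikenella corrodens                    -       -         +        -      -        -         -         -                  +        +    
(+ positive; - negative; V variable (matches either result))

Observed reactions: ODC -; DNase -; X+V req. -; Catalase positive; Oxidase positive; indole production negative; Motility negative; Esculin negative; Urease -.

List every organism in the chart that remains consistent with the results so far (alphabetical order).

DNase -: excludes Moraxella catarrhalis — 8 left.
Urease -: all 8 remaining candidates are consistent.
indole production -: excludes Pasteurella multocida, Cardiobacterium hominis — 6 left.
ODC -: excludes Eikenella corrodens — 5 left.
Oxidase +: all 5 remaining candidates are consistent.
Motility -: all 5 remaining candidates are consistent.
X+V req. -: excludes Haemophilus influenzae — 4 left.
Esculin -: all 4 remaining candidates are consistent.
Catalase +: all 4 remaining candidates are consistent.

Aggregatibacter actinomycetemcomitans, Haemophilus parainfluenzae, Neisseria gonorrhoeae, Neisseria meningitidis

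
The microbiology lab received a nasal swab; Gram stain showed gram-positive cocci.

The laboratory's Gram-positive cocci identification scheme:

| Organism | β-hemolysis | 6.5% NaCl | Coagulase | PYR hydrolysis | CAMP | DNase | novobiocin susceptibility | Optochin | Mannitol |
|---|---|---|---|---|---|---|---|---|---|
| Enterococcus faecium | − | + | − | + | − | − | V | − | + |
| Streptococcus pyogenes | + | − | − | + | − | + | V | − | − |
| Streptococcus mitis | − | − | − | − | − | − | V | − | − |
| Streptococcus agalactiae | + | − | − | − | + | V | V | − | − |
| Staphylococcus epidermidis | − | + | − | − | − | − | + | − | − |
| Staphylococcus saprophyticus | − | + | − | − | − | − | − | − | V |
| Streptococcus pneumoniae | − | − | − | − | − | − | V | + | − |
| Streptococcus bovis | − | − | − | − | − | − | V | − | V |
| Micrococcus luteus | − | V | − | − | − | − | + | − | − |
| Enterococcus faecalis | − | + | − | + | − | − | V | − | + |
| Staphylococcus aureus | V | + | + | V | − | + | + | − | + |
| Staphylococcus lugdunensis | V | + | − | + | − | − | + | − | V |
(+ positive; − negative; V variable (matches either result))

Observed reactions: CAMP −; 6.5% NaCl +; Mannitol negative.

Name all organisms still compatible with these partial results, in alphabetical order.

Micrococcus luteus, Staphylococcus epidermidis, Staphylococcus lugdunensis, Staphylococcus saprophyticus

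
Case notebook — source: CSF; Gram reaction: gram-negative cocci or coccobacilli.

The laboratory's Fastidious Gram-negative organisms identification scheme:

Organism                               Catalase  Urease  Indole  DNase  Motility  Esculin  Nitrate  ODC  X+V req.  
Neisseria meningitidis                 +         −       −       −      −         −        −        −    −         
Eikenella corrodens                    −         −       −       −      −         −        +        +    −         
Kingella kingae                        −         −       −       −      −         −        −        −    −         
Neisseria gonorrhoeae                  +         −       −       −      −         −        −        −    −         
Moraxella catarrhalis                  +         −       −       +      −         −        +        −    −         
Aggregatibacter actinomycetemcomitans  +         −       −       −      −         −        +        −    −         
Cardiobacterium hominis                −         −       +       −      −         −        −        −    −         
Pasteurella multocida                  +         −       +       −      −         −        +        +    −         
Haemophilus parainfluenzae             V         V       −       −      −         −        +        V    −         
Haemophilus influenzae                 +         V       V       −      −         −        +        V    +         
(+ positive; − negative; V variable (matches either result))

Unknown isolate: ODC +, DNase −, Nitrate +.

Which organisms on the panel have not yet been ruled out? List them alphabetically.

ODC +: excludes 6 organisms — 4 left.
DNase −: all 4 remaining candidates are consistent.
Nitrate +: all 4 remaining candidates are consistent.

Eikenella corrodens, Haemophilus influenzae, Haemophilus parainfluenzae, Pasteurella multocida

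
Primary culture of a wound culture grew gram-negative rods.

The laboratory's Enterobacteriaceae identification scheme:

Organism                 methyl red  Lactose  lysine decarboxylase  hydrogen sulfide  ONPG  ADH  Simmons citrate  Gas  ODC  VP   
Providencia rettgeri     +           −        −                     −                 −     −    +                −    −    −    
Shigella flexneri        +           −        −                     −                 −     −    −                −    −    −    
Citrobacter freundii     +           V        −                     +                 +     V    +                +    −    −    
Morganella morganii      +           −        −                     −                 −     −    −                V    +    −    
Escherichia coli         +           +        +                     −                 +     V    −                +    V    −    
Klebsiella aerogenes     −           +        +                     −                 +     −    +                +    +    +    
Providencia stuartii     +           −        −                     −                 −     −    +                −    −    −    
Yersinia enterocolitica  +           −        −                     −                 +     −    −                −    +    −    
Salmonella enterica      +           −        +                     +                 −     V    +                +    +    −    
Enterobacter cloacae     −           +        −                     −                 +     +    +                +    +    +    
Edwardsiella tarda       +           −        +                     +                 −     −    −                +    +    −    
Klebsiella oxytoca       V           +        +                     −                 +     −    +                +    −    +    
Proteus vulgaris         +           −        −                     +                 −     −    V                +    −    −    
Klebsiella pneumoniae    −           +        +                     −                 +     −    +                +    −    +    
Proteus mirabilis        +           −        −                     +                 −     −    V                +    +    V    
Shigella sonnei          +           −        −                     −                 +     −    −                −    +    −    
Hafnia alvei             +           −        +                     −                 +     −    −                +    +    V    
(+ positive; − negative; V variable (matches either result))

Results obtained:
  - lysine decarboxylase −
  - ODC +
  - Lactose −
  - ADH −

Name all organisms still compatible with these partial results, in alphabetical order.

Lactose −: excludes 5 organisms — 12 left.
ADH −: all 12 remaining candidates are consistent.
lysine decarboxylase −: excludes Salmonella enterica, Edwardsiella tarda, Hafnia alvei — 9 left.
ODC +: excludes 5 organisms — 4 left.

Morganella morganii, Proteus mirabilis, Shigella sonnei, Yersinia enterocolitica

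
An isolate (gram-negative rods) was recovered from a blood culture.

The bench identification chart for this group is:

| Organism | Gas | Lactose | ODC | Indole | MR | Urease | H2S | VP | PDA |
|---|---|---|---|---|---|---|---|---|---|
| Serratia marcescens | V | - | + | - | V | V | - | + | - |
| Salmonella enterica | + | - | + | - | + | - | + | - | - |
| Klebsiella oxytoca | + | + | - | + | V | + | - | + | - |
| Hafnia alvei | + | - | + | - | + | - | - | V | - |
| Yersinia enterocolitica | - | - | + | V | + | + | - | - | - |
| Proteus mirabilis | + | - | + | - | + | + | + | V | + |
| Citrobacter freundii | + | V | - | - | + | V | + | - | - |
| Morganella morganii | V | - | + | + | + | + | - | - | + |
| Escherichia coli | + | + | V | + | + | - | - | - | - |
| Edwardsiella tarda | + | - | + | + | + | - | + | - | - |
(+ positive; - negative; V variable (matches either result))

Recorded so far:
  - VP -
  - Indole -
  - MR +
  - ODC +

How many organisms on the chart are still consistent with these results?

VP -: excludes Serratia marcescens, Klebsiella oxytoca — 8 left.
ODC +: excludes Citrobacter freundii — 7 left.
MR +: all 7 remaining candidates are consistent.
Indole -: excludes Morganella morganii, Escherichia coli, Edwardsiella tarda — 4 left.
Still consistent: Hafnia alvei, Proteus mirabilis, Salmonella enterica, Yersinia enterocolitica.

4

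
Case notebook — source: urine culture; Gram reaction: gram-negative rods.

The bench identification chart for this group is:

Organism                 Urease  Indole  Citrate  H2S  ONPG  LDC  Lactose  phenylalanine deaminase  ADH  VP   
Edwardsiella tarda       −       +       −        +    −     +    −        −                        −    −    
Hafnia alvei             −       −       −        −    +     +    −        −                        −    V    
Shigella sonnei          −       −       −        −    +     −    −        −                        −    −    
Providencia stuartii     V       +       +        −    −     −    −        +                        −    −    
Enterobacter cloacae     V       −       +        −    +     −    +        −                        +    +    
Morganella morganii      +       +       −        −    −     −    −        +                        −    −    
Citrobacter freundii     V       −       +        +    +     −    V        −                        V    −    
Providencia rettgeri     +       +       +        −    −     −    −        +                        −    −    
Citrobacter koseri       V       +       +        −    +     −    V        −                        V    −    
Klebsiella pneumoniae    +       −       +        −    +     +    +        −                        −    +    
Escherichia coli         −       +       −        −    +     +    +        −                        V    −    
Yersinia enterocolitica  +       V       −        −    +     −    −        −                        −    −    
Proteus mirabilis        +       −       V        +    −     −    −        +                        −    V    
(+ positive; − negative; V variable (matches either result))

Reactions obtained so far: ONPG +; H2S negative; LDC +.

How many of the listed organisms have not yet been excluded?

3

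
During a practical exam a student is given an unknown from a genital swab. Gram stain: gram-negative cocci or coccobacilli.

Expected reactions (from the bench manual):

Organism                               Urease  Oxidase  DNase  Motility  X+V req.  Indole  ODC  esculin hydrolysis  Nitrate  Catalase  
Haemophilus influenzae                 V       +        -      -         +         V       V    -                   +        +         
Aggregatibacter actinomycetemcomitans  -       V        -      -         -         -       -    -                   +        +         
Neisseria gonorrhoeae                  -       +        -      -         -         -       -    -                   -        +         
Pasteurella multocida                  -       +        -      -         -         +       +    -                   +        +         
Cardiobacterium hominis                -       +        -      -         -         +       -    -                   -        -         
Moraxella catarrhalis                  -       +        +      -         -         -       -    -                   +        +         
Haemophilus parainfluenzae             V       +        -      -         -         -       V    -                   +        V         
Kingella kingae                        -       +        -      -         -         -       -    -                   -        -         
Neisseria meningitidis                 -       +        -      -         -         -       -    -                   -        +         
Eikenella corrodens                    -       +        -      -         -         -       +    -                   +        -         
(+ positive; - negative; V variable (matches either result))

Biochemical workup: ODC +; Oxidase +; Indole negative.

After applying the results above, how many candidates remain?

3

Oxidase +: all 10 remaining candidates are consistent.
ODC +: excludes 6 organisms — 4 left.
Indole -: excludes Pasteurella multocida — 3 left.
Still consistent: Eikenella corrodens, Haemophilus influenzae, Haemophilus parainfluenzae.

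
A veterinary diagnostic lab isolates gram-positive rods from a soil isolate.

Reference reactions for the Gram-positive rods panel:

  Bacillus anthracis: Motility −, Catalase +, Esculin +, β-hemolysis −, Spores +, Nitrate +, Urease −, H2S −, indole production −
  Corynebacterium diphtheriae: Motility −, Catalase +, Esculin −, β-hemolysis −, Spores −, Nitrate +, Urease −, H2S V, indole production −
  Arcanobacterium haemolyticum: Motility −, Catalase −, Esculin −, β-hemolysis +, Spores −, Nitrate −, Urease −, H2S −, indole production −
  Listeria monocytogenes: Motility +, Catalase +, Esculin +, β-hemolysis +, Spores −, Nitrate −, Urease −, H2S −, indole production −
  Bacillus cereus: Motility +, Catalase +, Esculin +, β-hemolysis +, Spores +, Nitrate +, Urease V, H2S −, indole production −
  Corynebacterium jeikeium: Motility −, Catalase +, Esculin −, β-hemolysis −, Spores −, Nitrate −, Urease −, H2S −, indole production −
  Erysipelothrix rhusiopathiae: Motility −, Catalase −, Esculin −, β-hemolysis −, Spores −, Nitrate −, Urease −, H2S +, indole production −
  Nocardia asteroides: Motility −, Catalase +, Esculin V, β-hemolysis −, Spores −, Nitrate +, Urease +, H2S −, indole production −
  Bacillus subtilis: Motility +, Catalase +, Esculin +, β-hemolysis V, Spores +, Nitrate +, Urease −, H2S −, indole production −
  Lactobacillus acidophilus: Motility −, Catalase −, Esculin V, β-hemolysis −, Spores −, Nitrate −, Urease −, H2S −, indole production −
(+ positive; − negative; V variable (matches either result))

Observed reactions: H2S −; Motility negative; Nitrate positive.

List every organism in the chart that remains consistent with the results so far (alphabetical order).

Nitrate +: excludes 5 organisms — 5 left.
H2S −: all 5 remaining candidates are consistent.
Motility −: excludes Bacillus cereus, Bacillus subtilis — 3 left.

Bacillus anthracis, Corynebacterium diphtheriae, Nocardia asteroides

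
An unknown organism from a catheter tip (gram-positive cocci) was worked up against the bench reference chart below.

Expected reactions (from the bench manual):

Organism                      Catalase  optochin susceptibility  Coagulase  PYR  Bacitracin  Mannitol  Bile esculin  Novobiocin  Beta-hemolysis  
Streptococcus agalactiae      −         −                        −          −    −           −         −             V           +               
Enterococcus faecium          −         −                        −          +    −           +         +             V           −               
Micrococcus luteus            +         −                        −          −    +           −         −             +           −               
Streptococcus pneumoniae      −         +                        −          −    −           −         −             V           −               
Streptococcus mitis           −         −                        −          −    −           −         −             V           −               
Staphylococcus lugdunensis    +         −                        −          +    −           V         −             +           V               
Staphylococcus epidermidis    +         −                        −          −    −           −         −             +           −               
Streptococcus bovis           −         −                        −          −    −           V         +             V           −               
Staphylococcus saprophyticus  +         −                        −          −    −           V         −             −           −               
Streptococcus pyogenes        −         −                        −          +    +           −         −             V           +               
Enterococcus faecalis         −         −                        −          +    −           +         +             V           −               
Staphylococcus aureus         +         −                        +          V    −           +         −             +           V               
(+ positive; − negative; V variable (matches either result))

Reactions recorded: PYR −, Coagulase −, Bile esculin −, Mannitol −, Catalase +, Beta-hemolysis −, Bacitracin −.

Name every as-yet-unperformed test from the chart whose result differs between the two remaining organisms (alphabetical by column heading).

Catalase +: excludes 7 organisms — 5 left.
Bacitracin −: excludes Micrococcus luteus — 4 left.
Coagulase −: excludes Staphylococcus aureus — 3 left.
Beta-hemolysis −: all 3 remaining candidates are consistent.
Bile esculin −: all 3 remaining candidates are consistent.
Mannitol −: all 3 remaining candidates are consistent.
PYR −: excludes Staphylococcus lugdunensis — 2 left.
Two candidates remain: Staphylococcus epidermidis and Staphylococcus saprophyticus.
  optochin susceptibility: − vs − — same for both, does not separate.
  Novobiocin: Staphylococcus epidermidis +, Staphylococcus saprophyticus − — discriminates.

Novobiocin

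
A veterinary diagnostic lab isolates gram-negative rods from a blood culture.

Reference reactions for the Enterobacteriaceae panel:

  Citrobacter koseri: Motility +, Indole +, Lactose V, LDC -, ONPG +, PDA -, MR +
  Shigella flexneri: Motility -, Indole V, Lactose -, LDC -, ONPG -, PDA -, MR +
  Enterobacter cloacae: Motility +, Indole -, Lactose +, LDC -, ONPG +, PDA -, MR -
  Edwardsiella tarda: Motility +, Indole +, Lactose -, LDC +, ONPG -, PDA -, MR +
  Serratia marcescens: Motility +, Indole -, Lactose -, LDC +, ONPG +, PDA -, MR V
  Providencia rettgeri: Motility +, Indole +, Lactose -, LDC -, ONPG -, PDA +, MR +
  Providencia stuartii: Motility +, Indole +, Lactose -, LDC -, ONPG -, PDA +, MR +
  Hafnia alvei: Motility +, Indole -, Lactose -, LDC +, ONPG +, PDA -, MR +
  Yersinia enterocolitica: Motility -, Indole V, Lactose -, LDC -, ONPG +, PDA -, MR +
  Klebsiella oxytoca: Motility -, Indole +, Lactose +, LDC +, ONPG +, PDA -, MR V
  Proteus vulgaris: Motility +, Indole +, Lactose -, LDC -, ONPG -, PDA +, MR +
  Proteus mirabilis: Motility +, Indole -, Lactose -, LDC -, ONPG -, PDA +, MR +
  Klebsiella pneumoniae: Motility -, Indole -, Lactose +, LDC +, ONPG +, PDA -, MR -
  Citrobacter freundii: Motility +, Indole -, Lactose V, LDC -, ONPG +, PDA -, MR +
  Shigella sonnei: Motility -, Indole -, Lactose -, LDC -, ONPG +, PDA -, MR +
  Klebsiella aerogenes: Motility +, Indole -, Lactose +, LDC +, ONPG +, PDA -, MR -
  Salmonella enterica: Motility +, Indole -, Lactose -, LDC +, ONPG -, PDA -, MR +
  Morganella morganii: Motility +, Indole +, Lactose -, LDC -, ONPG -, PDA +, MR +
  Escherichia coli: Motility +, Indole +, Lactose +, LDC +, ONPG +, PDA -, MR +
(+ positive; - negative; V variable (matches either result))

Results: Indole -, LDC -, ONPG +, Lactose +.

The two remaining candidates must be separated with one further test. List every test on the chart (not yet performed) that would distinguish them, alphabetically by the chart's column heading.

ONPG +: excludes 8 organisms — 11 left.
Indole -: excludes Citrobacter koseri, Klebsiella oxytoca, Escherichia coli — 8 left.
Lactose +: excludes Serratia marcescens, Hafnia alvei, Yersinia enterocolitica, Shigella sonnei — 4 left.
LDC -: excludes Klebsiella pneumoniae, Klebsiella aerogenes — 2 left.
Two candidates remain: Citrobacter freundii and Enterobacter cloacae.
  Motility: + vs + — same for both, does not separate.
  PDA: - vs - — same for both, does not separate.
  MR: Citrobacter freundii +, Enterobacter cloacae - — discriminates.

MR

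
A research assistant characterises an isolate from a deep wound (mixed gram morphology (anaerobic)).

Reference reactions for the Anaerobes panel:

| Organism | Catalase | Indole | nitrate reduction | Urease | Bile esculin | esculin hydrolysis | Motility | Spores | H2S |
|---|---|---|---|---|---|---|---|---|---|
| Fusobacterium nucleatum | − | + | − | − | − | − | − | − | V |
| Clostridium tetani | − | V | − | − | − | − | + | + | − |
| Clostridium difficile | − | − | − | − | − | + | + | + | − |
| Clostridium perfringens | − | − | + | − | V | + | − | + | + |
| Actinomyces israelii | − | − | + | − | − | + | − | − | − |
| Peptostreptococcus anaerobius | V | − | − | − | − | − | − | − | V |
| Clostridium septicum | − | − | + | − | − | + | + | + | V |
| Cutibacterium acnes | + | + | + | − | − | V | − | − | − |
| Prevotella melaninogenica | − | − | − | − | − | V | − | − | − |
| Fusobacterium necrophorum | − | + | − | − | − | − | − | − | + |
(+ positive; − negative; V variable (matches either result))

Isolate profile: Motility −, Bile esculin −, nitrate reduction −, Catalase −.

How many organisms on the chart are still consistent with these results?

Catalase −: excludes Cutibacterium acnes — 9 left.
Motility −: excludes Clostridium tetani, Clostridium difficile, Clostridium septicum — 6 left.
Bile esculin −: all 6 remaining candidates are consistent.
nitrate reduction −: excludes Clostridium perfringens, Actinomyces israelii — 4 left.
Still consistent: Fusobacterium necrophorum, Fusobacterium nucleatum, Peptostreptococcus anaerobius, Prevotella melaninogenica.

4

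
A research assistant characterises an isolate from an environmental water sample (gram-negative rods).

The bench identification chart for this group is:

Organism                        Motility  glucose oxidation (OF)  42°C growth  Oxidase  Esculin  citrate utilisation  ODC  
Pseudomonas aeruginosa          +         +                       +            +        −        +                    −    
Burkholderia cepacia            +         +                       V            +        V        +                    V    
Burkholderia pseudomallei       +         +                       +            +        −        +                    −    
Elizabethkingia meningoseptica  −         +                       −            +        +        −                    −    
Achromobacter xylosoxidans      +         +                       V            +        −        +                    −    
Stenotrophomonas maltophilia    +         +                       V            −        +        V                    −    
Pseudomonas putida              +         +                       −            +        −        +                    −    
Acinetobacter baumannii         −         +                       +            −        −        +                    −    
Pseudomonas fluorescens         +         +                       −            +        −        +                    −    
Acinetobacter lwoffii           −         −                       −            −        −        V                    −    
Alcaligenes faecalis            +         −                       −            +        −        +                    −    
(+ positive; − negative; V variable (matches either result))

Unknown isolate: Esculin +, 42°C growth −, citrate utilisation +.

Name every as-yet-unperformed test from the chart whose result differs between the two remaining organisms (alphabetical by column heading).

42°C growth −: excludes Pseudomonas aeruginosa, Burkholderia pseudomallei, Acinetobacter baumannii — 8 left.
citrate utilisation +: excludes Elizabethkingia meningoseptica — 7 left.
Esculin +: excludes 5 organisms — 2 left.
Two candidates remain: Burkholderia cepacia and Stenotrophomonas maltophilia.
  Motility: + vs + — same for both, does not separate.
  glucose oxidation (OF): + vs + — same for both, does not separate.
  Oxidase: Burkholderia cepacia +, Stenotrophomonas maltophilia − — discriminates.
  ODC: V vs − — variable for at least one, does not separate.

Oxidase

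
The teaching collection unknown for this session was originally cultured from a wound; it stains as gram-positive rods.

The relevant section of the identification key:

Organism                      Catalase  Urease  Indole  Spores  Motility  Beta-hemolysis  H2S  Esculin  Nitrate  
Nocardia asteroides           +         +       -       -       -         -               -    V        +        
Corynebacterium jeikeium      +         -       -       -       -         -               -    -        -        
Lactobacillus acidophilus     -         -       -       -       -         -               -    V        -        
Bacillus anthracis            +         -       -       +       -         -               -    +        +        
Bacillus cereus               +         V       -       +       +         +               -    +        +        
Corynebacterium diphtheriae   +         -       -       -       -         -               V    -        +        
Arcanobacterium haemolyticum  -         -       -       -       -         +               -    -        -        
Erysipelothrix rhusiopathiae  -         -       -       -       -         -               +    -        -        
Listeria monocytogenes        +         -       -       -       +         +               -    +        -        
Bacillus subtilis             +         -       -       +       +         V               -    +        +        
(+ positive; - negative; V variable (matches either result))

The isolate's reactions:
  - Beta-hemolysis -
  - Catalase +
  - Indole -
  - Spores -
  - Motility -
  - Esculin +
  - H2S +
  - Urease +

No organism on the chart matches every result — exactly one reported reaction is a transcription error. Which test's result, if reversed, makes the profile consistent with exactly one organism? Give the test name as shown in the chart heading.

H2S

As reported, no row in the chart matches all 8 reactions.
Reversing Motility → still no organism matches.
Reversing Esculin → still no organism matches.
Reversing Beta-hemolysis → still no organism matches.
Reversing Catalase → still no organism matches.
Reversing Indole → still no organism matches.
Reversing Spores → still no organism matches.
Reversing Urease → still no organism matches.
Reversing H2S (to -) → unique match: Nocardia asteroides.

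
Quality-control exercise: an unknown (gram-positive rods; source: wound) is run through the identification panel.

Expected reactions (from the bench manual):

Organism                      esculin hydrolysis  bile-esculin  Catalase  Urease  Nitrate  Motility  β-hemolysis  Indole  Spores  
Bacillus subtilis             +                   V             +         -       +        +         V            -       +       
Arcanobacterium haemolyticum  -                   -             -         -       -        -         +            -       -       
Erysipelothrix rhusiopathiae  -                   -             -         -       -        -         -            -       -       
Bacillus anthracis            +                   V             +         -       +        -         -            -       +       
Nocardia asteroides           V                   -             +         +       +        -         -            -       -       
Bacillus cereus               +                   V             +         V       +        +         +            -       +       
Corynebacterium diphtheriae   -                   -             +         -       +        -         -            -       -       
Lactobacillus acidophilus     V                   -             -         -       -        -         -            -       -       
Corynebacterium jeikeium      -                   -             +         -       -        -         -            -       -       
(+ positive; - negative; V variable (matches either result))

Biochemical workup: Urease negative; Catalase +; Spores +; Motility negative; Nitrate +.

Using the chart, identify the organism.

Bacillus anthracis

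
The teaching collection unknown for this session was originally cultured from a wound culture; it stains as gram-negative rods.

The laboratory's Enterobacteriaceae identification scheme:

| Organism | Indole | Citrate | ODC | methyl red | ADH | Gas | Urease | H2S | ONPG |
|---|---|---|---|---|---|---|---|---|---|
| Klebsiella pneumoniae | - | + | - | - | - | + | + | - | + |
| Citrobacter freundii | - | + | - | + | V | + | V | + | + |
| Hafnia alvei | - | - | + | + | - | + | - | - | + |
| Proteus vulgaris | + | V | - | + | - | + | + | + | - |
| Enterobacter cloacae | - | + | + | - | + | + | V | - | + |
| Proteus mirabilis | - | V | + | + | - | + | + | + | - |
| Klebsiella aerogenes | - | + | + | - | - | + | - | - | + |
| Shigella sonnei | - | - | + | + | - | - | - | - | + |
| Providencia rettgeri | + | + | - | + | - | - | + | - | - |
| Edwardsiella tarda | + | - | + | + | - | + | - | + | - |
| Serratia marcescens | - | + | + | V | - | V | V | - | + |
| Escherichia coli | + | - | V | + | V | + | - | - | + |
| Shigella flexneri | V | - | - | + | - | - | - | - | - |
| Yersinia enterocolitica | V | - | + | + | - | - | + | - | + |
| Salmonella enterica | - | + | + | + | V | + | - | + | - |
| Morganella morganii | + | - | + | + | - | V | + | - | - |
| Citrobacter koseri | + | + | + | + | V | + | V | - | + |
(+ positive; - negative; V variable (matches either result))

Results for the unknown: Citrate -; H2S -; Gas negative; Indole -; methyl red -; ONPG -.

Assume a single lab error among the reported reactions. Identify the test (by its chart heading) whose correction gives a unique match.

methyl red

As reported, no row in the chart matches all 6 reactions.
Reversing Indole → still no organism matches.
Reversing ONPG → still no organism matches.
Reversing H2S → still no organism matches.
Reversing Citrate → still no organism matches.
Reversing methyl red (to +) → unique match: Shigella flexneri.
Reversing Gas → still no organism matches.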